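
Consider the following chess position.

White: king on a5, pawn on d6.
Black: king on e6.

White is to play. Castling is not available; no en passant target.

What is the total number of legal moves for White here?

White to move; king on a5.
In check: no.
Legal moves: Kb6, Ka6, Kb5, Kb4, Ka4, d7.
Count: 6.

6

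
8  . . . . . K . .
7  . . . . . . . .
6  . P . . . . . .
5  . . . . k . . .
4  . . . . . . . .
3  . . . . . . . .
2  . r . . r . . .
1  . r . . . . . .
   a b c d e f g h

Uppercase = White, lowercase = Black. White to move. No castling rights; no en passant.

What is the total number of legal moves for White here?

White to move; king on f8.
In check: no.
Legal moves: Kg8, Ke8, Kg7, Kf7, Ke7, b7.
Count: 6.

6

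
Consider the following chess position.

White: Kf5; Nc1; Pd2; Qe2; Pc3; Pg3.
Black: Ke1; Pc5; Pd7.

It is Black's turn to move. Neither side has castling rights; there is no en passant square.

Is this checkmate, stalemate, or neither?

checkmate

Black to move; black king on e1.
In check: yes, from the white queen on e2.
King squares — d1: attacked by Qe2; f1: attacked by Qe2; d2: attacked by Qe2; e2: attacked by Nc1; f2: attacked by Qe2.
Legal moves for Black: none.
In check with no legal moves → checkmate.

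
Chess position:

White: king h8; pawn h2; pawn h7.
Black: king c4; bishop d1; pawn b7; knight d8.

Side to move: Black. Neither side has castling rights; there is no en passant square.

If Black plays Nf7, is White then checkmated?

After Nf7: white king on h8; in check: yes, from the black knight on f7.
White has 2 legal replies: Kg8, Kg7.
In check but a legal move exists → not checkmate.

no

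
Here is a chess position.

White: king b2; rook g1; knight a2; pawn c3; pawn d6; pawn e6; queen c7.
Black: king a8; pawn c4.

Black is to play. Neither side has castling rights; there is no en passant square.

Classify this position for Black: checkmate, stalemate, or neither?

Black to move; black king on a8.
In check: no.
King squares — a7: attacked by Qc7; b7: attacked by Qc7; b8: attacked by Qc7.
Legal moves for Black: none.
Not in check and no legal moves → stalemate.

stalemate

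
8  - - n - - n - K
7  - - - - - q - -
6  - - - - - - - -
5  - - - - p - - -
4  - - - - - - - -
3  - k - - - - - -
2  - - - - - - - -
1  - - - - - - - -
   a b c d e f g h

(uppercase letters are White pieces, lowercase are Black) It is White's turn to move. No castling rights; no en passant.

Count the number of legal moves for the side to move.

White to move; king on h8.
In check: no.
Legal moves: none.
Count: 0.

0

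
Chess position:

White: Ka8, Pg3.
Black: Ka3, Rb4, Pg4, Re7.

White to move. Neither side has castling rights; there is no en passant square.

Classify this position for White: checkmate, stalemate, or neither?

stalemate

White to move; white king on a8.
In check: no.
King squares — a7: attacked by Re7; b7: attacked by Rb4; b8: attacked by Rb4.
Legal moves for White: none.
Not in check and no legal moves → stalemate.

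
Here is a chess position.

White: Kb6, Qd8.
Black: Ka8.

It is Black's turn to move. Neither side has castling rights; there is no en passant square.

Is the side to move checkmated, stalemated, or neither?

Black to move; black king on a8.
In check: yes, from the white queen on d8.
King squares — a7: attacked by Kb6; b7: attacked by Kb6; b8: attacked by Qd8.
Legal moves for Black: none.
In check with no legal moves → checkmate.

checkmate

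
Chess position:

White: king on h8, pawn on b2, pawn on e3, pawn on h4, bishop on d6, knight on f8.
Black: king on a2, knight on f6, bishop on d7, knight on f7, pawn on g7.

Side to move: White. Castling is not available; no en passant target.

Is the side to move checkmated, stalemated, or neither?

White to move; white king on h8.
In check: yes, from the black knight on f7.
Legal moves for White: Kxg7.
White is in check but has 1 legal move → neither.

neither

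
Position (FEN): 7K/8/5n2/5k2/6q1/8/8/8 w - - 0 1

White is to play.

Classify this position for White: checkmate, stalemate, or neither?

White to move; white king on h8.
In check: no.
King squares — g7: attacked by Qg4; h7: attacked by Nf6; g8: attacked by Qg4.
Legal moves for White: none.
Not in check and no legal moves → stalemate.

stalemate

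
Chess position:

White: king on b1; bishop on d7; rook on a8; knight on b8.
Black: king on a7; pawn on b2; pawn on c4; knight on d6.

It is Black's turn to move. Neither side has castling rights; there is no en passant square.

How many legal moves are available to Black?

3

Black to move; king on a7.
In check: yes, from the white rook on a8.
Legal moves: Kxa8, Kb7, Kb6.
Count: 3.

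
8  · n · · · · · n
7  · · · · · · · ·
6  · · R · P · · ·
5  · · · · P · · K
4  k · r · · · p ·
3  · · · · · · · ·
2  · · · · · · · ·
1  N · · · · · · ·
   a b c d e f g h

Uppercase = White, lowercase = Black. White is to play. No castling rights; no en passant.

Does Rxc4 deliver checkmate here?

After Rxc4: black king on a4; in check: yes, from the white rook on c4.
Black has 3 legal replies: Kb5, Ka5, Ka3.
In check but a legal move exists → not checkmate.

no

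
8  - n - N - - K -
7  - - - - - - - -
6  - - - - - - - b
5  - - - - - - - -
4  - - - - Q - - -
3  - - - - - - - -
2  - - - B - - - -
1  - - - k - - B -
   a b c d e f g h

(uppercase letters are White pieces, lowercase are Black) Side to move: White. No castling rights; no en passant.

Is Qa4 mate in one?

After Qa4: black king on d1; in check: yes, from the white queen on a4.
Black has 2 legal replies: Ke2, Kxd2.
In check but a legal move exists → not checkmate.

no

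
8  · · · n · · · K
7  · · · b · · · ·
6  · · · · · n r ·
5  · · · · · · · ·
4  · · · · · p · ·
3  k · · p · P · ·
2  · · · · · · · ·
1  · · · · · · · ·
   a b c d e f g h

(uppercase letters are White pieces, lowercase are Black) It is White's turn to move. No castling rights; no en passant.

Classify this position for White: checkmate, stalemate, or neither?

White to move; white king on h8.
In check: no.
King squares — g7: attacked by Rg6; h7: attacked by Nf6; g8: attacked by Nf6.
Legal moves for White: none.
Not in check and no legal moves → stalemate.

stalemate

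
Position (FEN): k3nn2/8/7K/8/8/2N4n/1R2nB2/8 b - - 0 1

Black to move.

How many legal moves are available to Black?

Black to move; king on a8.
In check: no.
Legal moves: Nh7, Nd7, Ng6, Ne6, Ng7, Nc7, Nf6, Nd6, Ng5, Nhf4, Nxf2, Nhg1, Nef4, Nd4, Ng3, Nxc3, Neg1, Nc1.
Count: 18.

18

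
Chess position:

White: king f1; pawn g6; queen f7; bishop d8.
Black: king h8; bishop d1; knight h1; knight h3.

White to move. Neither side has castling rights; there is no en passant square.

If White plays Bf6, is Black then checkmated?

After Bf6: black king on h8; in check: yes, from the white bishop on f6.
King squares — g7: attacked by Bf6; h7: attacked by Pg6; g8: attacked by Qf7.
Black has no legal moves → checkmate.

yes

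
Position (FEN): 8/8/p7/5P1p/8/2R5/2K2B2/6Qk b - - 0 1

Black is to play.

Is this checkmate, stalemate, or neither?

checkmate

Black to move; black king on h1.
In check: yes, from the white queen on g1.
King squares — g1: attacked by Bf2; g2: attacked by Qg1; h2: attacked by Qg1.
Legal moves for Black: none.
In check with no legal moves → checkmate.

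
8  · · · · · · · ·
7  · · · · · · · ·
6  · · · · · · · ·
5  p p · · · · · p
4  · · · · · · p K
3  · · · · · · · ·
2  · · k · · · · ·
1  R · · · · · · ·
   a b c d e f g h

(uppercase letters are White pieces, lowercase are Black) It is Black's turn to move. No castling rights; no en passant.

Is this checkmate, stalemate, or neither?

neither

Black to move; black king on c2.
In check: no.
Legal moves for Black: Kd3, Kc3, Kb3, Kd2, Kb2, b4, a4, g3.
Black has 8 legal moves and is not in check → neither.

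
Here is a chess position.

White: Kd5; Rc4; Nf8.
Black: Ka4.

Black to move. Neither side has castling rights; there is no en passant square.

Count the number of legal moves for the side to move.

Black to move; king on a4.
In check: yes, from the white rook on c4.
Legal moves: Kb5, Ka5, Kb3, Ka3.
Count: 4.

4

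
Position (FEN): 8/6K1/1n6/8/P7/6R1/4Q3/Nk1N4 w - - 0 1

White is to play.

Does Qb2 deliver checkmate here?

After Qb2: black king on b1; in check: yes, from the white queen on b2.
King squares — a1: attacked by Qb2; c1: attacked by Qb2; a2: attacked by Qb2; b2: attacked by Nd1; c2: attacked by Na1.
Black has no legal moves → checkmate.

yes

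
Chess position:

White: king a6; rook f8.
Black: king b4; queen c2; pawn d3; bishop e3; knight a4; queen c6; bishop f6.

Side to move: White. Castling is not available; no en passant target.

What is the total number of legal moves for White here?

0

White to move; king on a6.
In check: yes, from the black queen on c6.
Legal moves: none.
Count: 0.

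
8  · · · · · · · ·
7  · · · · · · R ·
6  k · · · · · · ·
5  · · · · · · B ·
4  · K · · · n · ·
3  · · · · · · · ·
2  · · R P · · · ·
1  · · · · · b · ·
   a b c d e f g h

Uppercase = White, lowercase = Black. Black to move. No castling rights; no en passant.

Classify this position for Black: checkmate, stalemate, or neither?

Black to move; black king on a6.
In check: no.
Legal moves for Black: Kb6, Ng6, Ne6, Nh5, Nd5+, Nh3, Nd3+, Ng2, Ne2, Bb5, Bc4, Bh3, Bd3, Bg2, Be2.
Black has 15 legal moves and is not in check → neither.

neither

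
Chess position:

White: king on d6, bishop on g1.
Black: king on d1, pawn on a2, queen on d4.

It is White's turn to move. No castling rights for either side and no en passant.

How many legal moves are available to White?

White to move; king on d6.
In check: yes, from the black queen on d4.
Legal moves: Ke7, Kc7, Ke6, Kc6, Bxd4.
Count: 5.

5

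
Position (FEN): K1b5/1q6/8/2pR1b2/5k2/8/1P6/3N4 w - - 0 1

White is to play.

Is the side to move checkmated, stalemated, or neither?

checkmate

White to move; white king on a8.
In check: yes, from the black queen on b7.
King squares — a7: attacked by Qb7; b7: attacked by Bc8; b8: attacked by Qb7.
Legal moves for White: none.
In check with no legal moves → checkmate.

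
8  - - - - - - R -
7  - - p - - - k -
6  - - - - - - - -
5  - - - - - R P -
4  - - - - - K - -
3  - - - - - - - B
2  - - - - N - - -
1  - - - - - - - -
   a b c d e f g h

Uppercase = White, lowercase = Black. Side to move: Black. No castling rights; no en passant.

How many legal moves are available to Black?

2

Black to move; king on g7.
In check: yes, from the white rook on g8.
Legal moves: Kxg8, Kh7.
Count: 2.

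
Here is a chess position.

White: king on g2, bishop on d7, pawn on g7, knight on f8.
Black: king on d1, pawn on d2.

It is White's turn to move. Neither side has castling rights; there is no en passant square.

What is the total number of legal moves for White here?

White to move; king on g2.
In check: no.
Legal moves: Nh7, Ng6, Ne6, Be8, Bc8, Be6, Bc6, Bf5, Bb5, Bg4+, Ba4+, Bh3, Kh3, Kg3, Kf3, Kh2, Kf2, Kh1, Kg1, Kf1, g8=Q, g8=R, g8=B, g8=N.
Count: 24.

24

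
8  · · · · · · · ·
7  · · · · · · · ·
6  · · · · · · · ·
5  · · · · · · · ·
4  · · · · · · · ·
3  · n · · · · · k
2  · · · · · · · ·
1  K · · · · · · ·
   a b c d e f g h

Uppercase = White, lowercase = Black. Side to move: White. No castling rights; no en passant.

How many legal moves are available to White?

3

White to move; king on a1.
In check: yes, from the black knight on b3.
Legal moves: Kb2, Ka2, Kb1.
Count: 3.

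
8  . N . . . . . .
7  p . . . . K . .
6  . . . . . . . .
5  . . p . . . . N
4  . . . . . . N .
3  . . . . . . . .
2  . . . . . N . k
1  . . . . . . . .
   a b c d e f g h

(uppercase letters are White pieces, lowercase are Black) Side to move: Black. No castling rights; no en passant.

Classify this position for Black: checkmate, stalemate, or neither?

neither

Black to move; black king on h2.
In check: yes, from the white knight on g4.
Legal moves for Black: Kg2, Kg1.
Black is in check but has 2 legal moves → neither.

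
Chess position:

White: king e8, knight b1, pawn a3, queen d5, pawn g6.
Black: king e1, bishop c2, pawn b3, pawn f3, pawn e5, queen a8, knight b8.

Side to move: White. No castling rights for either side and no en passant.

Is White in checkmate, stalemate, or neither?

neither

White to move; white king on e8.
In check: no.
Legal moves for White include: Kf8, Kd8, Kf7, Ke7, Qg8, Qd8, Qxa8, Qf7, Qd7, Qb7, Qe6, Qd6, Qc6, Qxe5+, Qc5, Qb5, Qa5+, Qe4+, ... (list truncated; more exist).
White has legal moves and is not in check → neither.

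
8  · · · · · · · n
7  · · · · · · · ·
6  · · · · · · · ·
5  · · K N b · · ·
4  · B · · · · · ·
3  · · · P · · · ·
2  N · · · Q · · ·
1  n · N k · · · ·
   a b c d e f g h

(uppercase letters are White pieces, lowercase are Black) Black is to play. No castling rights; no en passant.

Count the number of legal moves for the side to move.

0

Black to move; king on d1.
In check: yes, from the white queen on e2.
Legal moves: none.
Count: 0.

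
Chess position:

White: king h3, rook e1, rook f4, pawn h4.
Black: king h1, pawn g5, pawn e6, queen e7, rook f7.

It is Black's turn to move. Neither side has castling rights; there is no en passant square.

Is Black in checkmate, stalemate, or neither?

checkmate

Black to move; black king on h1.
In check: yes, from the white rook on e1.
King squares — g1: attacked by Re1; g2: attacked by Kh3; h2: attacked by Kh3.
Legal moves for Black: none.
In check with no legal moves → checkmate.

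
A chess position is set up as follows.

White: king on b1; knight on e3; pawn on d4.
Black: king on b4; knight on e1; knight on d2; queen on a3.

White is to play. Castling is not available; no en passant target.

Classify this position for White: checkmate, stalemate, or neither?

White to move; white king on b1.
In check: yes, from the black knight on d2.
King squares — a1: attacked by Qa3; c1: attacked by Qa3; a2: attacked by Qa3; b2: attacked by Qa3; c2: attacked by Ne1.
Legal moves for White: none.
In check with no legal moves → checkmate.

checkmate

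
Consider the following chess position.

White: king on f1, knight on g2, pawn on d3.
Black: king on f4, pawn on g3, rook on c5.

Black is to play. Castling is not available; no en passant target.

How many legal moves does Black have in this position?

5

Black to move; king on f4.
In check: yes, from the white knight on g2.
Legal moves: Kg5, Kf5, Ke5, Kg4, Kf3.
Count: 5.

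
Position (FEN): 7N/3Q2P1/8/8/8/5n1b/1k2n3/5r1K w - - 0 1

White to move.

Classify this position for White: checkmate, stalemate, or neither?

checkmate

White to move; white king on h1.
In check: yes, from the black rook on f1.
King squares — g1: attacked by Rf1; g2: attacked by Bh3; h2: attacked by Nf3.
Legal moves for White: none.
In check with no legal moves → checkmate.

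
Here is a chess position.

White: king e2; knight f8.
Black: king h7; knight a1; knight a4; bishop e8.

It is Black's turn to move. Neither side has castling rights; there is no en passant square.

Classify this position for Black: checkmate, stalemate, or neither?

neither

Black to move; black king on h7.
In check: yes, from the white knight on f8.
Legal moves for Black: Kh8, Kg8, Kg7, Kh6.
Black is in check but has 4 legal moves → neither.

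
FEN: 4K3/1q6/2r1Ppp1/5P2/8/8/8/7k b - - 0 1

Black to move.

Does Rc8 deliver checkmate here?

yes

After Rc8: white king on e8; in check: yes, from the black rook on c8.
King squares — d7: attacked by Qb7; e7: attacked by Qb7; f7: attacked by Qb7; d8: attacked by Rc8; f8: attacked by Rc8.
White has no legal moves → checkmate.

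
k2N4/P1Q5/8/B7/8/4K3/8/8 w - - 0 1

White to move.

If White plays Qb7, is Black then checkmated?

After Qb7: black king on a8; in check: yes, from the white queen on b7.
King squares — a7: attacked by Qb7; b7: attacked by Nd8; b8: attacked by Pa7.
Black has no legal moves → checkmate.

yes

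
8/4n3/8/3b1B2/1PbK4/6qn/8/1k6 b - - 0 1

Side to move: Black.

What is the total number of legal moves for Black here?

Black to move; king on b1.
In check: yes, from the white bishop on f5.
Legal moves: Kb2, Ka2, Kc1, Ka1, Nxf5+, Be4, Bd3, Qd3+.
Count: 8.

8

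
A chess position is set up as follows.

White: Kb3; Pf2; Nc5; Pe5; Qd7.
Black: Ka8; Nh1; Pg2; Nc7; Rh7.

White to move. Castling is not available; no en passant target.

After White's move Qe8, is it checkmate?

After Qe8: black king on a8; in check: yes, from the white queen on e8.
Black has 2 legal replies: Ka7, Nxe8.
In check but a legal move exists → not checkmate.

no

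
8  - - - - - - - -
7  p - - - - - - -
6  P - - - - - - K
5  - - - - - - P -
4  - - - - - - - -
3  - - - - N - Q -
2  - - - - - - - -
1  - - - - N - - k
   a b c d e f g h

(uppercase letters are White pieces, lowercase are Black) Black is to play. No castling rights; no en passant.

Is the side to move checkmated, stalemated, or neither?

Black to move; black king on h1.
In check: no.
King squares — g1: attacked by Qg3; g2: attacked by Ne1; h2: attacked by Qg3.
Legal moves for Black: none.
Not in check and no legal moves → stalemate.

stalemate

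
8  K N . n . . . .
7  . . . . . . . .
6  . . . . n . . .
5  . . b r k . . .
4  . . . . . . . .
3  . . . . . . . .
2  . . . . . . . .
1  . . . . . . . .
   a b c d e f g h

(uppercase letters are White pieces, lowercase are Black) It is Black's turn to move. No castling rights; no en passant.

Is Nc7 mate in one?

yes

After Nc7: white king on a8; in check: yes, from the black knight on c7.
King squares — a7: attacked by Bc5; b7: attacked by Nd8; b8: own knight.
White has no legal moves → checkmate.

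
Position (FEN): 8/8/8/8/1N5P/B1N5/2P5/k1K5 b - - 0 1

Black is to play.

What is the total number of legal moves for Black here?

0

Black to move; king on a1.
In check: no.
Legal moves: none.
Count: 0.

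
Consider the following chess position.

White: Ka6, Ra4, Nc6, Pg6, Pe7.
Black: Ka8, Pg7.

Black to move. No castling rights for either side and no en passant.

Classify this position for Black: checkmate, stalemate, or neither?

stalemate

Black to move; black king on a8.
In check: no.
King squares — a7: attacked by Ka6; b7: attacked by Ka6; b8: attacked by Nc6.
Legal moves for Black: none.
Not in check and no legal moves → stalemate.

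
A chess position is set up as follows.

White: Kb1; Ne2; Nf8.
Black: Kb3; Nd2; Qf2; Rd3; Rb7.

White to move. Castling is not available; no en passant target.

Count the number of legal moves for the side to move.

White to move; king on b1.
In check: yes, from the black knight on d2.
Legal moves: Kc1, Ka1.
Count: 2.

2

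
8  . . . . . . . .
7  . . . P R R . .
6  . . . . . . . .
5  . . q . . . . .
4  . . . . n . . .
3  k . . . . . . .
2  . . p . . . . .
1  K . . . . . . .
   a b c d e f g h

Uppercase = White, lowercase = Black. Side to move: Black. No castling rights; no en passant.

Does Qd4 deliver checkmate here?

yes

After Qd4: white king on a1; in check: yes, from the black queen on d4.
King squares — b1: attacked by Pc2; a2: attacked by Ka3; b2: attacked by Ka3.
White has no legal moves → checkmate.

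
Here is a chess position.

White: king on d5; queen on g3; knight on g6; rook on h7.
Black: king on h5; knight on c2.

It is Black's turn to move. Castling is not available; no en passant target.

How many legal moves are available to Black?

Black to move; king on h5.
In check: yes, from the white rook on h7.
Legal moves: none.
Count: 0.

0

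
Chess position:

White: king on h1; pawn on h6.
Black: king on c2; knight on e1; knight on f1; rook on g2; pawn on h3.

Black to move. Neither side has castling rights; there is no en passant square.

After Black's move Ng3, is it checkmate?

After Ng3: white king on h1; in check: yes, from the black knight on g3.
King squares — g1: attacked by Rg2; g2: attacked by Ne1; h2: attacked by Rg2.
White has no legal moves → checkmate.

yes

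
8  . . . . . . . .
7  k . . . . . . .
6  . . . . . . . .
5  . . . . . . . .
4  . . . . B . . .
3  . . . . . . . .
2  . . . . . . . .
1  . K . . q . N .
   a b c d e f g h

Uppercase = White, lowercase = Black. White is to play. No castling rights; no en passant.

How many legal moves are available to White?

3

White to move; king on b1.
In check: yes, from the black queen on e1.
Legal moves: Kc2, Kb2, Ka2.
Count: 3.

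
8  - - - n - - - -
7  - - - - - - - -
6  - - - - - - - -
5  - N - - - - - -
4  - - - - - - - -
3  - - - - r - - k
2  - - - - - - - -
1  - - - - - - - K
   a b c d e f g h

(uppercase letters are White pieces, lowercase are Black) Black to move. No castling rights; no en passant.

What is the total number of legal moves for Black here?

20

Black to move; king on h3.
In check: no.
Legal moves: Nf7, Nb7, Ne6, Nc6, Kh4, Kg4, Kg3, Re8, Re7, Re6, Re5, Re4, Rg3, Rf3, Rd3, Rc3, Rb3, Ra3, Re2, Re1#.
Count: 20.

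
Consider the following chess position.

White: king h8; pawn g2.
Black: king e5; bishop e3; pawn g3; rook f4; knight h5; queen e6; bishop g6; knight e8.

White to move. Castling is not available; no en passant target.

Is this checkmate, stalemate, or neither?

stalemate

White to move; white king on h8.
In check: no.
King squares — g7: attacked by Nh5; h7: attacked by Bg6; g8: attacked by Qe6.
Legal moves for White: none.
Not in check and no legal moves → stalemate.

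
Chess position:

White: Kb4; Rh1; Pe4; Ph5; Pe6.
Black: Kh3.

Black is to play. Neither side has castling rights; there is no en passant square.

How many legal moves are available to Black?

Black to move; king on h3.
In check: yes, from the white rook on h1.
Legal moves: Kg4, Kg3, Kg2.
Count: 3.

3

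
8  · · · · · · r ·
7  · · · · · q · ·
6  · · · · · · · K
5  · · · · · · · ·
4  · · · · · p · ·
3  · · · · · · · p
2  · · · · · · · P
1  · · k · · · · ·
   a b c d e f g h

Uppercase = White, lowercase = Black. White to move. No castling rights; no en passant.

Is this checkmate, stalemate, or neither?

stalemate

White to move; white king on h6.
In check: no.
King squares — g5: attacked by Rg8; h5: attacked by Qf7; g6: attacked by Qf7; g7: attacked by Qf7; h7: attacked by Qf7.
Legal moves for White: none.
Not in check and no legal moves → stalemate.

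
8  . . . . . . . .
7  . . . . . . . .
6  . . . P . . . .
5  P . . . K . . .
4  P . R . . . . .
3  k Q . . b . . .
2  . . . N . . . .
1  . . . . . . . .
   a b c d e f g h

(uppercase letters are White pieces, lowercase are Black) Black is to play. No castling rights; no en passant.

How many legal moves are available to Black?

0

Black to move; king on a3.
In check: yes, from the white queen on b3.
Legal moves: none.
Count: 0.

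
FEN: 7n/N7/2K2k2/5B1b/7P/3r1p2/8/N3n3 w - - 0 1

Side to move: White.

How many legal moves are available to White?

White to move; king on c6.
In check: no.
Legal moves: Nc8, Nb5, Kc7, Kb7, Kb6, Kc5, Kb5, Bc8, Bh7, Bd7, Bg6, Be6, Bg4, Be4, Bh3, Bxd3, Nb3, Nc2.
Count: 18.

18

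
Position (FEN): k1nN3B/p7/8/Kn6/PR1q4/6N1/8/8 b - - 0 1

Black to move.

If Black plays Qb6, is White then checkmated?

After Qb6: white king on a5; in check: yes, from the black queen on b6.
King squares — a4: own pawn; b4: own rook; b5: attacked by Qb6; a6: attacked by Qb6; b6: attacked by Pa7.
White has no legal moves → checkmate.

yes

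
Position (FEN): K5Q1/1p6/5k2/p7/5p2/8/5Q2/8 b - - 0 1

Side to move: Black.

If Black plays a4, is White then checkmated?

no

After a4: white king on a8; in check: no.
White is not in check, so this cannot be checkmate.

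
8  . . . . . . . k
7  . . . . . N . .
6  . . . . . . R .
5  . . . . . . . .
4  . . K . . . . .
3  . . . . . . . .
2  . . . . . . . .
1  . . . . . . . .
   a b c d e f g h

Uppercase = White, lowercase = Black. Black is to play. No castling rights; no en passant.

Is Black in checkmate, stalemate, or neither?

neither

Black to move; black king on h8.
In check: yes, from the white knight on f7.
Legal moves for Black: Kh7.
Black is in check but has 1 legal move → neither.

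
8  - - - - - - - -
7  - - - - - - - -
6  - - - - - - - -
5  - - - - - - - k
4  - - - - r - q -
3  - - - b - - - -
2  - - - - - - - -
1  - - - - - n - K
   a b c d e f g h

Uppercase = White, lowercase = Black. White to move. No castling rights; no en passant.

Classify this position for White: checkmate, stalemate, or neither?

stalemate

White to move; white king on h1.
In check: no.
King squares — g1: attacked by Qg4; g2: attacked by Qg4; h2: attacked by Nf1.
Legal moves for White: none.
Not in check and no legal moves → stalemate.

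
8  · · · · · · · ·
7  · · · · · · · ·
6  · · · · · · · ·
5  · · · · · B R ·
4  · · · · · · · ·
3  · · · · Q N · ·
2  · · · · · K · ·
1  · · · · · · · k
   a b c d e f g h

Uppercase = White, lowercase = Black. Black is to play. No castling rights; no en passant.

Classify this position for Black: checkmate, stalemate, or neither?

Black to move; black king on h1.
In check: no.
King squares — g1: attacked by Kf2; g2: attacked by Kf2; h2: attacked by Nf3.
Legal moves for Black: none.
Not in check and no legal moves → stalemate.

stalemate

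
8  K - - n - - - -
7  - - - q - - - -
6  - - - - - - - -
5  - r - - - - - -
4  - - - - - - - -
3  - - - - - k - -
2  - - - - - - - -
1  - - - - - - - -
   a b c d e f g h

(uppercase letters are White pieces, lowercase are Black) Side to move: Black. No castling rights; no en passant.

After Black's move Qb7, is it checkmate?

yes

After Qb7: white king on a8; in check: yes, from the black queen on b7.
King squares — a7: attacked by Qb7; b7: attacked by Rb5; b8: attacked by Qb7.
White has no legal moves → checkmate.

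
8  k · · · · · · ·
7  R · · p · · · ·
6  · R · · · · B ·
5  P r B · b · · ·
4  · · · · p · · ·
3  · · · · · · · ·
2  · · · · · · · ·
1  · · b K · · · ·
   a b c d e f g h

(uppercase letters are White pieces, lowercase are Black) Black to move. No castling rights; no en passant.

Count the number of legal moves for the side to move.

Black to move; king on a8.
In check: yes, from the white rook on a7.
Legal moves: Kxa7.
Count: 1.

1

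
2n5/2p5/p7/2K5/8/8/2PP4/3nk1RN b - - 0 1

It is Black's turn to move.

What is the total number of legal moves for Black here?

2

Black to move; king on e1.
In check: yes, from the white rook on g1.
Legal moves: Ke2, Kxd2.
Count: 2.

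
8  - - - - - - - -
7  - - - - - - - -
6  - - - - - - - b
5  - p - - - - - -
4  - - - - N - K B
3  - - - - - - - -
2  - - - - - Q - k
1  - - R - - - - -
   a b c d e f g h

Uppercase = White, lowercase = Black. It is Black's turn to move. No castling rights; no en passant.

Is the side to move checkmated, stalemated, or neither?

checkmate

Black to move; black king on h2.
In check: yes, from the white queen on f2.
King squares — g1: attacked by Rc1; h1: attacked by Rc1; g2: attacked by Qf2; g3: attacked by Qf2; h3: attacked by Kg4.
Legal moves for Black: none.
In check with no legal moves → checkmate.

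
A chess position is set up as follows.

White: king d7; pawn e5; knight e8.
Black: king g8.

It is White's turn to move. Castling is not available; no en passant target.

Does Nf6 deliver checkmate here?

no

After Nf6: black king on g8; in check: yes, from the white knight on f6.
Black has 4 legal replies: Kh8, Kf8, Kg7, Kf7.
In check but a legal move exists → not checkmate.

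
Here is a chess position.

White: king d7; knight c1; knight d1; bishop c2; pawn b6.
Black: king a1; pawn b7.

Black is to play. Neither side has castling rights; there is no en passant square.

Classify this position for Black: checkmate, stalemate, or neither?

stalemate

Black to move; black king on a1.
In check: no.
King squares — b1: attacked by Bc2; a2: attacked by Nc1; b2: attacked by Nd1.
Legal moves for Black: none.
Not in check and no legal moves → stalemate.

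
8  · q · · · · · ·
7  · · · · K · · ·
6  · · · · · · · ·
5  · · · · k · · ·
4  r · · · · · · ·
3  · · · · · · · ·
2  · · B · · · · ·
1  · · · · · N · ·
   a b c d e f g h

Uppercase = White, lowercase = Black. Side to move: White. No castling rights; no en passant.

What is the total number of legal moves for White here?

White to move; king on e7.
In check: no.
Legal moves: Kf7, Kd7, Bh7, Bg6, Bf5, Be4, Bxa4, Bd3, Bb3, Bd1, Bb1, Ng3, Ne3, Nh2, Nd2.
Count: 15.

15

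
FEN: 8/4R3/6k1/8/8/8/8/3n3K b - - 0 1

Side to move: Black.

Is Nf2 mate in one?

no

After Nf2: white king on h1; in check: yes, from the black knight on f2.
White has 3 legal replies: Kh2, Kg2, Kg1.
In check but a legal move exists → not checkmate.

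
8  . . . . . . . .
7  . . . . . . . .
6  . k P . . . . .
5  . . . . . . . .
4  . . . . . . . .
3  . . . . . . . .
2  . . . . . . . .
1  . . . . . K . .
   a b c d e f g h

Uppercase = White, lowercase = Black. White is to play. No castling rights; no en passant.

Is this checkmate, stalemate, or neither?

White to move; white king on f1.
In check: no.
Legal moves for White: Kg2, Kf2, Ke2, Kg1, Ke1, c7.
White has 6 legal moves and is not in check → neither.

neither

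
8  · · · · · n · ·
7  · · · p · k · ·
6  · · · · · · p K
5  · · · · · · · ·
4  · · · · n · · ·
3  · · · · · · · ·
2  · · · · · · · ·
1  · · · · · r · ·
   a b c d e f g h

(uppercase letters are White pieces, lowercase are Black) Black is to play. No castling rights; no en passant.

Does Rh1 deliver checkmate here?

After Rh1: white king on h6; in check: yes, from the black rook on h1.
King squares — g5: attacked by Ne4; h5: attacked by Rh1; g6: attacked by Kf7; g7: attacked by Kf7; h7: attacked by Rh1.
White has no legal moves → checkmate.

yes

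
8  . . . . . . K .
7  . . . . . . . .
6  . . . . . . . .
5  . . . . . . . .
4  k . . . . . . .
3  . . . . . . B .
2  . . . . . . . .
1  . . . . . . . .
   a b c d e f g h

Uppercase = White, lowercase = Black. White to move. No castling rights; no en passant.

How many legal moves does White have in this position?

White to move; king on g8.
In check: no.
Legal moves: Kh8, Kf8, Kh7, Kg7, Kf7, Bb8, Bc7, Bd6, Be5, Bh4, Bf4, Bh2, Bf2, Be1.
Count: 14.

14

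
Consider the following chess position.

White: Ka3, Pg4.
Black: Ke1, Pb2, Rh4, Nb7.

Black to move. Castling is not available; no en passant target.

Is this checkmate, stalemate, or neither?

Black to move; black king on e1.
In check: no.
Legal moves for Black include: Nd8, Nd6, Nc5, Na5, Rh8, Rh7, Rh6, Rh5, Rxg4, Rh3+, Rh2, Rh1, Kf2, Ke2, Kd2, Kf1, Kd1, b1=Q, ... (list truncated; more exist).
Black has legal moves and is not in check → neither.

neither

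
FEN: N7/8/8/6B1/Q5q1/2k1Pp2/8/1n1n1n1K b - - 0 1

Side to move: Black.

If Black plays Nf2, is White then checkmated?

After Nf2: white king on h1; in check: yes, from the black knight on f2.
King squares — g1: attacked by Qg4; g2: attacked by Pf3; h2: attacked by Nf1.
White has no legal moves → checkmate.

yes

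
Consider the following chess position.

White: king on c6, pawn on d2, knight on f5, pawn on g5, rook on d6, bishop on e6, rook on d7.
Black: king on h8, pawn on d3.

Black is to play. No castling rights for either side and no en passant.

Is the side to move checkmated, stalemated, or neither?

stalemate

Black to move; black king on h8.
In check: no.
King squares — g7: attacked by Nf5; h7: attacked by Rd7; g8: attacked by Be6.
Legal moves for Black: none.
Not in check and no legal moves → stalemate.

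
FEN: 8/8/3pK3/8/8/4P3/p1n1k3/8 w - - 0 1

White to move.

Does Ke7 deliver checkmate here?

no

After Ke7: black king on e2; in check: no.
Black is not in check, so this cannot be checkmate.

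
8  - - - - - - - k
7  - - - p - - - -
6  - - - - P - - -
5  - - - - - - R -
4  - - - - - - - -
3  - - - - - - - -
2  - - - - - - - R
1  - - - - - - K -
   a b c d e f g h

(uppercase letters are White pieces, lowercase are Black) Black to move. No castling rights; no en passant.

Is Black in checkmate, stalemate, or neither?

Black to move; black king on h8.
In check: yes, from the white rook on h2.
King squares — g7: attacked by Rg5; h7: attacked by Rh2; g8: attacked by Rg5.
Legal moves for Black: none.
In check with no legal moves → checkmate.

checkmate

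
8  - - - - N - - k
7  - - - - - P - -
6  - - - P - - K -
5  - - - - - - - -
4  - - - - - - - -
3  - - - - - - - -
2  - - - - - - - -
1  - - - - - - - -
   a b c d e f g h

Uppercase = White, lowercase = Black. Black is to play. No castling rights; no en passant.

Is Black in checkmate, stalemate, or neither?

Black to move; black king on h8.
In check: no.
King squares — g7: attacked by Kg6; h7: attacked by Kg6; g8: attacked by Pf7.
Legal moves for Black: none.
Not in check and no legal moves → stalemate.

stalemate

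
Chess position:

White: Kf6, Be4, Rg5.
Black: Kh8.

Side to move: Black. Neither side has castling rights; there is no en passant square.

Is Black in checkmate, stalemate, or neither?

stalemate

Black to move; black king on h8.
In check: no.
King squares — g7: attacked by Rg5; h7: attacked by Be4; g8: attacked by Rg5.
Legal moves for Black: none.
Not in check and no legal moves → stalemate.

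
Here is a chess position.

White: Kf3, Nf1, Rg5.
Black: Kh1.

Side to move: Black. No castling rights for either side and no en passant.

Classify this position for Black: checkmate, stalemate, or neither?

stalemate

Black to move; black king on h1.
In check: no.
King squares — g1: attacked by Rg5; g2: attacked by Kf3; h2: attacked by Nf1.
Legal moves for Black: none.
Not in check and no legal moves → stalemate.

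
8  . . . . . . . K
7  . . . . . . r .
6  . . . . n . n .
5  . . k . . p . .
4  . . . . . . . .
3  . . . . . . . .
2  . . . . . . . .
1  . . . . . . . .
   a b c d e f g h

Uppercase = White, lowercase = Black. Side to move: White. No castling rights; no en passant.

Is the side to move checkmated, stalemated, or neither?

checkmate

White to move; white king on h8.
In check: yes, from the black knight on g6.
King squares — g7: attacked by Ne6; h7: attacked by Rg7; g8: attacked by Rg7.
Legal moves for White: none.
In check with no legal moves → checkmate.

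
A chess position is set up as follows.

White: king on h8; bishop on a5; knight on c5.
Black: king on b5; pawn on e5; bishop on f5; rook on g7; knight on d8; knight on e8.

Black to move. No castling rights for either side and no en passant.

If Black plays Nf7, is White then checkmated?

yes

After Nf7: white king on h8; in check: yes, from the black knight on f7.
King squares — g7: attacked by Ne8; h7: attacked by Bf5; g8: attacked by Rg7.
White has no legal moves → checkmate.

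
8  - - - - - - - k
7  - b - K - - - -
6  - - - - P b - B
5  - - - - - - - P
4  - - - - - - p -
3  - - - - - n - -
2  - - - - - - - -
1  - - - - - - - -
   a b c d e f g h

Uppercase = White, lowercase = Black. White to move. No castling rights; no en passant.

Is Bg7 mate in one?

After Bg7: black king on h8; in check: yes, from the white bishop on g7.
Black has 4 legal replies: Kg8, Kh7, Kxg7, Bxg7.
In check but a legal move exists → not checkmate.

no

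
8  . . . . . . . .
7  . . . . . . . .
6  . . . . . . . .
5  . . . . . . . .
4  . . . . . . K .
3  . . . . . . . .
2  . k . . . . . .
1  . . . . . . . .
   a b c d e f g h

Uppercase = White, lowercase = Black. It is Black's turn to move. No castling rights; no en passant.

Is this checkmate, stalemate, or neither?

neither

Black to move; black king on b2.
In check: no.
Legal moves for Black: Kc3, Kb3, Ka3, Kc2, Ka2, Kc1, Kb1, Ka1.
Black has 8 legal moves and is not in check → neither.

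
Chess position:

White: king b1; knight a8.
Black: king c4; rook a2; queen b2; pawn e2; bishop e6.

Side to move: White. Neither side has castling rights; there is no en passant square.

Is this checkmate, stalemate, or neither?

checkmate

White to move; white king on b1.
In check: yes, from the black queen on b2.
King squares — a1: attacked by Ra2; c1: attacked by Qb2; a2: attacked by Qb2; b2: attacked by Ra2; c2: attacked by Qb2.
Legal moves for White: none.
In check with no legal moves → checkmate.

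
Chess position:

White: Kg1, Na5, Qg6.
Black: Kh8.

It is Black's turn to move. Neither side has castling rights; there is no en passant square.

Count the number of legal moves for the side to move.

Black to move; king on h8.
In check: no.
Legal moves: none.
Count: 0.

0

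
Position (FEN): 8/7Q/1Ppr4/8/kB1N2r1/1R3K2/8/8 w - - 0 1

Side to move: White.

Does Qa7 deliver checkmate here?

yes

After Qa7: black king on a4; in check: yes, from the white queen on a7.
King squares — a3: attacked by Rb3; b3: attacked by Nd4; b4: attacked by Rb3; a5: attacked by Bb4; b5: attacked by Nd4.
Black has no legal moves → checkmate.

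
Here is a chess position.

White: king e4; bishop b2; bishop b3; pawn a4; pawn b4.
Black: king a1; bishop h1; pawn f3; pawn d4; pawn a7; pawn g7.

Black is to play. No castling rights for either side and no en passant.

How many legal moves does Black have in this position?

Black to move; king on a1.
In check: yes, from the white bishop on b2.
Legal moves: Kxb2, Kb1.
Count: 2.

2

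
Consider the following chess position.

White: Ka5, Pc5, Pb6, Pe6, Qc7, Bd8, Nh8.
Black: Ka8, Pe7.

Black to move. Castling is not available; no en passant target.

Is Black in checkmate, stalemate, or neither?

Black to move; black king on a8.
In check: no.
King squares — a7: attacked by Pb6; b7: attacked by Qc7; b8: attacked by Qc7.
Legal moves for Black: none.
Not in check and no legal moves → stalemate.

stalemate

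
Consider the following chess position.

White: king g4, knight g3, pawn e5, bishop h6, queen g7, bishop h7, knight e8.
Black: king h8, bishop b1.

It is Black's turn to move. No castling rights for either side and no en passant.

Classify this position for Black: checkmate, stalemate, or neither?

checkmate

Black to move; black king on h8.
In check: yes, from the white queen on g7.
King squares — g7: attacked by Bh6; h7: attacked by Qg7; g8: attacked by Qg7.
Legal moves for Black: none.
In check with no legal moves → checkmate.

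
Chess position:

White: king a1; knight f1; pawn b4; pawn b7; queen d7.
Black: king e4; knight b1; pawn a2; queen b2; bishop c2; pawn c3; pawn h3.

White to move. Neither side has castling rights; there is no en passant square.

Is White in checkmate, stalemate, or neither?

White to move; white king on a1.
In check: yes, from the black queen on b2.
King squares — b1: attacked by Pa2; a2: attacked by Qb2; b2: attacked by Pc3.
Legal moves for White: none.
In check with no legal moves → checkmate.

checkmate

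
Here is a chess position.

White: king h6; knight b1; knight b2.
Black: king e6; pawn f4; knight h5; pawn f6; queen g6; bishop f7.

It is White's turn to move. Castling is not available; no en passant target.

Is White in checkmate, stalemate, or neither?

White to move; white king on h6.
In check: yes, from the black queen on g6.
King squares — g5: attacked by Pf6; h5: attacked by Qg6; g6: attacked by Bf7; g7: attacked by Nh5; h7: attacked by Qg6.
Legal moves for White: none.
In check with no legal moves → checkmate.

checkmate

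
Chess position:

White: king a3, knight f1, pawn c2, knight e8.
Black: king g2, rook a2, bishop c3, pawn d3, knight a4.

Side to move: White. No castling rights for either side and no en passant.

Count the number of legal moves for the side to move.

2

White to move; king on a3.
In check: yes, from the black rook on a2.
Legal moves: Kb3, Kxa2.
Count: 2.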